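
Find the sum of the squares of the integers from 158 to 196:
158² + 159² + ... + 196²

Use ∑_{k=1}^{n} k² = n(n+1)(2n+1)/6, then subtract the first 157 terms.
∑_{k=1}^{196} k² = 196×197×393/6 = 2529086
∑_{k=1}^{157} k² = 157×158×315/6 = 1302315
∑_{k=158}^{196} k² = 2529086 - 1302315 = 1226771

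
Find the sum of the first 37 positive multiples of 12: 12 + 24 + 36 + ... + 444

Factor out 12: = 12(1 + 2 + ... + 37) = 12 × n(n+1)/2
= 12 × 37×38/2
= 12 × 703
= 8436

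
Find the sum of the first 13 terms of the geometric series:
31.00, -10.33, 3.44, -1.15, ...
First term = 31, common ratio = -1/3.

Sₙ = a(1 - rⁿ) / (1 - r)
S_13 = 31(1 - (-1/3)^13) / (1 - (-1/3))
S_13 = 31(1 - (-1/1594323)) / (4/3)
S_13 = 12356011/531441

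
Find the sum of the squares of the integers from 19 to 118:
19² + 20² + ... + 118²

Use ∑_{k=1}^{n} k² = n(n+1)(2n+1)/6, then subtract the first 18 terms.
∑_{k=1}^{118} k² = 118×119×237/6 = 554659
∑_{k=1}^{18} k² = 18×19×37/6 = 2109
∑_{k=19}^{118} k² = 554659 - 2109 = 552550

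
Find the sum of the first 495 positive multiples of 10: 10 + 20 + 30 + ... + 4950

Factor out 10: = 10(1 + 2 + ... + 495) = 10 × n(n+1)/2
= 10 × 495×496/2
= 10 × 122760
= 1227600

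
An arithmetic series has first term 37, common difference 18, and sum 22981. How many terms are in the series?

Using S = n/2 × [2a + (n-1)d]
22981 = n/2 × [2(37) + (n-1)(18)]
22981 = n/2 × [74 + 18n - 18]
45962 = n × [56 + 18n]
18n² + (56)n - 45962 = 0
Discriminant: Δ = (56)² - 4(18)(-45962) = 3136 + 3309264 = 3312400
√Δ = 1820
n = [-(56) + √Δ] / (2·18) = (-56 + 1820) / 36 = 1764 / 36 = 49
(The negative root is discarded since n must be a positive integer.)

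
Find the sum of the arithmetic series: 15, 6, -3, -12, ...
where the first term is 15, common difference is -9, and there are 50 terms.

Sₙ = n/2 × (first + last)
Last term = a + (n-1)d = 15 + (50-1)×(-9) = -426
S_50 = 50/2 × (15 + (-426))
S_50 = 50/2 × (-411) = -10275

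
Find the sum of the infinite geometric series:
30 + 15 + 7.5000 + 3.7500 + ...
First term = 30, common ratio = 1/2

For |r| < 1, S = a / (1 - r)
S = 30 / (1 - (1/2))
S = 30 / (1/2)
S = 60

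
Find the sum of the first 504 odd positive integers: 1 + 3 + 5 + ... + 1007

Sum of first n odd numbers = n²
= 504²
= 254016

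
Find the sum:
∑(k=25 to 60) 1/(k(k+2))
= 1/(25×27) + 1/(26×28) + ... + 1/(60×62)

Partial fractions: 1/(k(k+2)) = (1/2)[1/k - 1/(k+2)]
Telescoping leaves the first two and last two terms:
= (1/2)[1/25 + 1/26 - 1/61 - 1/62]
= 28233/1229150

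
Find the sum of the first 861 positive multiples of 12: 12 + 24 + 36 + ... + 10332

Factor out 12: = 12(1 + 2 + ... + 861) = 12 × n(n+1)/2
= 12 × 861×862/2
= 12 × 371091
= 4453092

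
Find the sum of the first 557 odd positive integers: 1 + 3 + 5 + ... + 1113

Sum of first n odd numbers = n²
= 557²
= 310249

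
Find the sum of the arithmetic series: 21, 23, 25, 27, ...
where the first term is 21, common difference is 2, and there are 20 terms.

Sₙ = n/2 × (first + last)
Last term = a + (n-1)d = 21 + (20-1)×2 = 59
S_20 = 20/2 × (21 + 59)
S_20 = 20/2 × 80 = 800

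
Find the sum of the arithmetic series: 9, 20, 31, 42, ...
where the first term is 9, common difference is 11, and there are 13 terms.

Sₙ = n/2 × (first + last)
Last term = a + (n-1)d = 9 + (13-1)×11 = 141
S_13 = 13/2 × (9 + 141)
S_13 = 13/2 × 150 = 975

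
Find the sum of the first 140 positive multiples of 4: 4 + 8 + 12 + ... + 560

Factor out 4: = 4(1 + 2 + ... + 140) = 4 × n(n+1)/2
= 4 × 140×141/2
= 4 × 9870
= 39480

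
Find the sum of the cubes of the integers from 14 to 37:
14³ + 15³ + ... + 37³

Use ∑_{k=1}^{n} k³ = [n(n+1)/2]², then subtract the first 13 terms.
∑_{k=1}^{37} k³ = [37×38/2]² = 703² = 494209
∑_{k=1}^{13} k³ = [13×14/2]² = 91² = 8281
∑_{k=14}^{37} k³ = 494209 - 8281 = 485928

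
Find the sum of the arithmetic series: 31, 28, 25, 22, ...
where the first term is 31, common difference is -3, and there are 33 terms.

Sₙ = n/2 × (first + last)
Last term = a + (n-1)d = 31 + (33-1)×(-3) = -65
S_33 = 33/2 × (31 + (-65))
S_33 = 33/2 × (-34) = -561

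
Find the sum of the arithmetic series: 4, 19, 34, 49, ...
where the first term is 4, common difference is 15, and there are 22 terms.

Sₙ = n/2 × (first + last)
Last term = a + (n-1)d = 4 + (22-1)×15 = 319
S_22 = 22/2 × (4 + 319)
S_22 = 22/2 × 323 = 3553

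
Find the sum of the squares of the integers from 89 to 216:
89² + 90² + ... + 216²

Use ∑_{k=1}^{n} k² = n(n+1)(2n+1)/6, then subtract the first 88 terms.
∑_{k=1}^{216} k² = 216×217×433/6 = 3382596
∑_{k=1}^{88} k² = 88×89×177/6 = 231044
∑_{k=89}^{216} k² = 3382596 - 231044 = 3151552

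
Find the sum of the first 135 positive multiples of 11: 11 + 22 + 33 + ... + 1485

Factor out 11: = 11(1 + 2 + ... + 135) = 11 × n(n+1)/2
= 11 × 135×136/2
= 11 × 9180
= 100980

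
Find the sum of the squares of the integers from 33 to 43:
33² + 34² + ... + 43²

Use ∑_{k=1}^{n} k² = n(n+1)(2n+1)/6, then subtract the first 32 terms.
∑_{k=1}^{43} k² = 43×44×87/6 = 27434
∑_{k=1}^{32} k² = 32×33×65/6 = 11440
∑_{k=33}^{43} k² = 27434 - 11440 = 15994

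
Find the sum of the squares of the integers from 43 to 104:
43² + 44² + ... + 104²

Use ∑_{k=1}^{n} k² = n(n+1)(2n+1)/6, then subtract the first 42 terms.
∑_{k=1}^{104} k² = 104×105×209/6 = 380380
∑_{k=1}^{42} k² = 42×43×85/6 = 25585
∑_{k=43}^{104} k² = 380380 - 25585 = 354795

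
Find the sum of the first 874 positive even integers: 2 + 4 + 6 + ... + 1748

Sum of first n even numbers = n(n+1)
= 874×875
= 764750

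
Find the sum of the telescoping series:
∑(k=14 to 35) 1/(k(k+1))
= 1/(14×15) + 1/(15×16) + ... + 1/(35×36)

Partial fractions: 1/(k(k+1)) = 1/k - 1/(k+1)
The series telescopes:
= (1/14 - 1/15) + (1/15 - 1/16) + ... + (1/35 - 1/36)
= 1/14 - 1/36
= 11/252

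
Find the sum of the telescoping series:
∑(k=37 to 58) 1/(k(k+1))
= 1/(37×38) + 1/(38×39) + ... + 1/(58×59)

Partial fractions: 1/(k(k+1)) = 1/k - 1/(k+1)
The series telescopes:
= (1/37 - 1/38) + (1/38 - 1/39) + ... + (1/58 - 1/59)
= 1/37 - 1/59
= 22/2183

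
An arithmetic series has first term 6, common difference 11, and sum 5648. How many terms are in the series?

Using S = n/2 × [2a + (n-1)d]
5648 = n/2 × [2(6) + (n-1)(11)]
5648 = n/2 × [12 + 11n - 11]
11296 = n × [1 + 11n]
11n² + (1)n - 11296 = 0
Discriminant: Δ = (1)² - 4(11)(-11296) = 1 + 497024 = 497025
√Δ = 705
n = [-(1) + √Δ] / (2·11) = (-1 + 705) / 22 = 704 / 22 = 32
(The negative root is discarded since n must be a positive integer.)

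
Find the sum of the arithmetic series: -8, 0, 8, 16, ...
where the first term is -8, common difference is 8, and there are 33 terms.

Sₙ = n/2 × (first + last)
Last term = a + (n-1)d = -8 + (33-1)×8 = 248
S_33 = 33/2 × (-8 + 248)
S_33 = 33/2 × 240 = 3960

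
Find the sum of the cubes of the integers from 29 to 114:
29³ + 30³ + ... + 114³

Use ∑_{k=1}^{n} k³ = [n(n+1)/2]², then subtract the first 28 terms.
∑_{k=1}^{114} k³ = [114×115/2]² = 6555² = 42968025
∑_{k=1}^{28} k³ = [28×29/2]² = 406² = 164836
∑_{k=29}^{114} k³ = 42968025 - 164836 = 42803189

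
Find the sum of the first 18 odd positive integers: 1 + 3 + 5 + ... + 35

Sum of first n odd numbers = n²
= 18²
= 324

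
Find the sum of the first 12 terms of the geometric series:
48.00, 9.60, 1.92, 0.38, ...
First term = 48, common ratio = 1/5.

Sₙ = a(1 - rⁿ) / (1 - r)
S_12 = 48(1 - (1/5)^12) / (1 - (1/5))
S_12 = 48(1 - (1/244140625)) / (4/5)
S_12 = 2929687488/48828125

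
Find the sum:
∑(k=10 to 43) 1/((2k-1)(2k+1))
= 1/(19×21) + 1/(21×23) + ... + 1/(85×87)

Partial fractions: 1/((2k-1)(2k+1)) = (1/2)[1/(2k-1) - 1/(2k+1)]
The series telescopes:
= (1/2)[1/19 - 1/87]
= 34/1653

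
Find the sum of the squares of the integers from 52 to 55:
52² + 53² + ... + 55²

Use ∑_{k=1}^{n} k² = n(n+1)(2n+1)/6, then subtract the first 51 terms.
∑_{k=1}^{55} k² = 55×56×111/6 = 56980
∑_{k=1}^{51} k² = 51×52×103/6 = 45526
∑_{k=52}^{55} k² = 56980 - 45526 = 11454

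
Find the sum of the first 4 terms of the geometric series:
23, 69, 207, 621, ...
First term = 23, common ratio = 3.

Sₙ = a(1 - rⁿ) / (1 - r)
S_4 = 23(1 - 3^4) / (1 - 3)
S_4 = 23(1 - 81) / (-2)
S_4 = 920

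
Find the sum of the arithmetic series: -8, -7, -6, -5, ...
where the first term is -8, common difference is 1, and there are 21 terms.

Sₙ = n/2 × (first + last)
Last term = a + (n-1)d = -8 + (21-1)×1 = 12
S_21 = 21/2 × (-8 + 12)
S_21 = 21/2 × 4 = 42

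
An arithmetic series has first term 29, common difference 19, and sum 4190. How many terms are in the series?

Using S = n/2 × [2a + (n-1)d]
4190 = n/2 × [2(29) + (n-1)(19)]
4190 = n/2 × [58 + 19n - 19]
8380 = n × [39 + 19n]
19n² + (39)n - 8380 = 0
Discriminant: Δ = (39)² - 4(19)(-8380) = 1521 + 636880 = 638401
√Δ = 799
n = [-(39) + √Δ] / (2·19) = (-39 + 799) / 38 = 760 / 38 = 20
(The negative root is discarded since n must be a positive integer.)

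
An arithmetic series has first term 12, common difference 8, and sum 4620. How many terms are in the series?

Using S = n/2 × [2a + (n-1)d]
4620 = n/2 × [2(12) + (n-1)(8)]
4620 = n/2 × [24 + 8n - 8]
9240 = n × [16 + 8n]
8n² + (16)n - 9240 = 0
Discriminant: Δ = (16)² - 4(8)(-9240) = 256 + 295680 = 295936
√Δ = 544
n = [-(16) + √Δ] / (2·8) = (-16 + 544) / 16 = 528 / 16 = 33
(The negative root is discarded since n must be a positive integer.)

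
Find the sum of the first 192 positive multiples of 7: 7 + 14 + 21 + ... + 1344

Factor out 7: = 7(1 + 2 + ... + 192) = 7 × n(n+1)/2
= 7 × 192×193/2
= 7 × 18528
= 129696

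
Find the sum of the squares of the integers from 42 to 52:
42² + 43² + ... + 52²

Use ∑_{k=1}^{n} k² = n(n+1)(2n+1)/6, then subtract the first 41 terms.
∑_{k=1}^{52} k² = 52×53×105/6 = 48230
∑_{k=1}^{41} k² = 41×42×83/6 = 23821
∑_{k=42}^{52} k² = 48230 - 23821 = 24409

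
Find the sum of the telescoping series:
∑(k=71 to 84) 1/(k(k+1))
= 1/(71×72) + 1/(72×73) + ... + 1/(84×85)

Partial fractions: 1/(k(k+1)) = 1/k - 1/(k+1)
The series telescopes:
= (1/71 - 1/72) + (1/72 - 1/73) + ... + (1/84 - 1/85)
= 1/71 - 1/85
= 14/6035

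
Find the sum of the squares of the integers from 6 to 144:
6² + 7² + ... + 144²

Use ∑_{k=1}^{n} k² = n(n+1)(2n+1)/6, then subtract the first 5 terms.
∑_{k=1}^{144} k² = 144×145×289/6 = 1005720
∑_{k=1}^{5} k² = 5×6×11/6 = 55
∑_{k=6}^{144} k² = 1005720 - 55 = 1005665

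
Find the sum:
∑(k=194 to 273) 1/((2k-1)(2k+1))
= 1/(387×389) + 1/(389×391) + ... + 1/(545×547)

Partial fractions: 1/((2k-1)(2k+1)) = (1/2)[1/(2k-1) - 1/(2k+1)]
The series telescopes:
= (1/2)[1/387 - 1/547]
= 80/211689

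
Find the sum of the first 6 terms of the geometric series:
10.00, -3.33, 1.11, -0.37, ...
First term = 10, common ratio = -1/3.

Sₙ = a(1 - rⁿ) / (1 - r)
S_6 = 10(1 - (-1/3)^6) / (1 - (-1/3))
S_6 = 10(1 - (1/729)) / (4/3)
S_6 = 1820/243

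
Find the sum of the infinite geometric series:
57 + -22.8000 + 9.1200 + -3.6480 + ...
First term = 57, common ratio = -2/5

For |r| < 1, S = a / (1 - r)
S = 57 / (1 - (-2/5))
S = 57 / (7/5)
S = 285/7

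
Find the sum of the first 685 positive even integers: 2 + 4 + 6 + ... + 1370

Sum of first n even numbers = n(n+1)
= 685×686
= 469910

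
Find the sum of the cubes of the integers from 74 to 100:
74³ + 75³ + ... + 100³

Use ∑_{k=1}^{n} k³ = [n(n+1)/2]², then subtract the first 73 terms.
∑_{k=1}^{100} k³ = [100×101/2]² = 5050² = 25502500
∑_{k=1}^{73} k³ = [73×74/2]² = 2701² = 7295401
∑_{k=74}^{100} k³ = 25502500 - 7295401 = 18207099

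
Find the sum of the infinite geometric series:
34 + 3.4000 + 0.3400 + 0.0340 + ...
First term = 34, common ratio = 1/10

For |r| < 1, S = a / (1 - r)
S = 34 / (1 - (1/10))
S = 34 / (9/10)
S = 340/9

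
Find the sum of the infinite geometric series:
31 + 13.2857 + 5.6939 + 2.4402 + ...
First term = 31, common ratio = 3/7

For |r| < 1, S = a / (1 - r)
S = 31 / (1 - (3/7))
S = 31 / (4/7)
S = 217/4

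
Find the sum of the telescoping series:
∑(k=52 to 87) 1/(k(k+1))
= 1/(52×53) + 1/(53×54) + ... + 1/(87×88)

Partial fractions: 1/(k(k+1)) = 1/k - 1/(k+1)
The series telescopes:
= (1/52 - 1/53) + (1/53 - 1/54) + ... + (1/87 - 1/88)
= 1/52 - 1/88
= 9/1144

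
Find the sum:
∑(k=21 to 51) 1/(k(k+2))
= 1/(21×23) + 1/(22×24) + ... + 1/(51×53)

Partial fractions: 1/(k(k+2)) = (1/2)[1/k - 1/(k+2)]
Telescoping leaves the first two and last two terms:
= (1/2)[1/21 + 1/22 - 1/52 - 1/53]
= 34999/1273272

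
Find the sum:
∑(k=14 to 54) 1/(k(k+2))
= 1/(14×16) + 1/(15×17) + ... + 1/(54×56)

Partial fractions: 1/(k(k+2)) = (1/2)[1/k - 1/(k+2)]
Telescoping leaves the first two and last two terms:
= (1/2)[1/14 + 1/15 - 1/55 - 1/56]
= 943/18480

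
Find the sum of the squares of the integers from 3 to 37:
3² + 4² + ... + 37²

Use ∑_{k=1}^{n} k² = n(n+1)(2n+1)/6, then subtract the first 2 terms.
∑_{k=1}^{37} k² = 37×38×75/6 = 17575
∑_{k=1}^{2} k² = 2×3×5/6 = 5
∑_{k=3}^{37} k² = 17575 - 5 = 17570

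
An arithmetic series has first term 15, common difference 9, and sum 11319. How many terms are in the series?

Using S = n/2 × [2a + (n-1)d]
11319 = n/2 × [2(15) + (n-1)(9)]
11319 = n/2 × [30 + 9n - 9]
22638 = n × [21 + 9n]
9n² + (21)n - 22638 = 0
Discriminant: Δ = (21)² - 4(9)(-22638) = 441 + 814968 = 815409
√Δ = 903
n = [-(21) + √Δ] / (2·9) = (-21 + 903) / 18 = 882 / 18 = 49
(The negative root is discarded since n must be a positive integer.)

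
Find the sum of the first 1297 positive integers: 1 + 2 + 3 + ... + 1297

Formula: ∑k = n(n+1)/2
= 1297×1298/2
= 1683506/2
= 841753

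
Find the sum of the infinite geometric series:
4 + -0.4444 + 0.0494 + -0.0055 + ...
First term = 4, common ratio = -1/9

For |r| < 1, S = a / (1 - r)
S = 4 / (1 - (-1/9))
S = 4 / (10/9)
S = 18/5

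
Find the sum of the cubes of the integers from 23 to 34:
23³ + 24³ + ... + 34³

Use ∑_{k=1}^{n} k³ = [n(n+1)/2]², then subtract the first 22 terms.
∑_{k=1}^{34} k³ = [34×35/2]² = 595² = 354025
∑_{k=1}^{22} k³ = [22×23/2]² = 253² = 64009
∑_{k=23}^{34} k³ = 354025 - 64009 = 290016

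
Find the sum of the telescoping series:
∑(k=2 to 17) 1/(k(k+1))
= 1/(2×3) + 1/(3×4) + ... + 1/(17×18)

Partial fractions: 1/(k(k+1)) = 1/k - 1/(k+1)
The series telescopes:
= (1/2 - 1/3) + (1/3 - 1/4) + ... + (1/17 - 1/18)
= 1/2 - 1/18
= 4/9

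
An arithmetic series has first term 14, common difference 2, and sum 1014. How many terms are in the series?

Using S = n/2 × [2a + (n-1)d]
1014 = n/2 × [2(14) + (n-1)(2)]
1014 = n/2 × [28 + 2n - 2]
2028 = n × [26 + 2n]
2n² + (26)n - 2028 = 0
Discriminant: Δ = (26)² - 4(2)(-2028) = 676 + 16224 = 16900
√Δ = 130
n = [-(26) + √Δ] / (2·2) = (-26 + 130) / 4 = 104 / 4 = 26
(The negative root is discarded since n must be a positive integer.)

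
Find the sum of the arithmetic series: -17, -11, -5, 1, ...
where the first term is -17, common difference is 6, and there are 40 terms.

Sₙ = n/2 × (first + last)
Last term = a + (n-1)d = -17 + (40-1)×6 = 217
S_40 = 40/2 × (-17 + 217)
S_40 = 40/2 × 200 = 4000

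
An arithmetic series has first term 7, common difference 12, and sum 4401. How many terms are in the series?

Using S = n/2 × [2a + (n-1)d]
4401 = n/2 × [2(7) + (n-1)(12)]
4401 = n/2 × [14 + 12n - 12]
8802 = n × [2 + 12n]
12n² + (2)n - 8802 = 0
Discriminant: Δ = (2)² - 4(12)(-8802) = 4 + 422496 = 422500
√Δ = 650
n = [-(2) + √Δ] / (2·12) = (-2 + 650) / 24 = 648 / 24 = 27
(The negative root is discarded since n must be a positive integer.)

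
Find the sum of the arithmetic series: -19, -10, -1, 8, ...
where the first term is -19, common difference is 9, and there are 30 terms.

Sₙ = n/2 × (first + last)
Last term = a + (n-1)d = -19 + (30-1)×9 = 242
S_30 = 30/2 × (-19 + 242)
S_30 = 30/2 × 223 = 3345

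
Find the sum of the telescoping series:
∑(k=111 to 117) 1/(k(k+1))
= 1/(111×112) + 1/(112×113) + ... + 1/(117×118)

Partial fractions: 1/(k(k+1)) = 1/k - 1/(k+1)
The series telescopes:
= (1/111 - 1/112) + (1/112 - 1/113) + ... + (1/117 - 1/118)
= 1/111 - 1/118
= 7/13098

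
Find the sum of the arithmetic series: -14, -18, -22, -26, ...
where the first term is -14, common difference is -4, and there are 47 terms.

Sₙ = n/2 × (first + last)
Last term = a + (n-1)d = -14 + (47-1)×(-4) = -198
S_47 = 47/2 × (-14 + (-198))
S_47 = 47/2 × (-212) = -4982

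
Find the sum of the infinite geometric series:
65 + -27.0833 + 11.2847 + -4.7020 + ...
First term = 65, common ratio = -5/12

For |r| < 1, S = a / (1 - r)
S = 65 / (1 - (-5/12))
S = 65 / (17/12)
S = 780/17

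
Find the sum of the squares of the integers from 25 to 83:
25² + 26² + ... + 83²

Use ∑_{k=1}^{n} k² = n(n+1)(2n+1)/6, then subtract the first 24 terms.
∑_{k=1}^{83} k² = 83×84×167/6 = 194054
∑_{k=1}^{24} k² = 24×25×49/6 = 4900
∑_{k=25}^{83} k² = 194054 - 4900 = 189154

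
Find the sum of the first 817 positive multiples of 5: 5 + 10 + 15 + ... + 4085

Factor out 5: = 5(1 + 2 + ... + 817) = 5 × n(n+1)/2
= 5 × 817×818/2
= 5 × 334153
= 1670765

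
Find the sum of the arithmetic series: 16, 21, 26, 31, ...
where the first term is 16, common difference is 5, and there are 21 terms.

Sₙ = n/2 × (first + last)
Last term = a + (n-1)d = 16 + (21-1)×5 = 116
S_21 = 21/2 × (16 + 116)
S_21 = 21/2 × 132 = 1386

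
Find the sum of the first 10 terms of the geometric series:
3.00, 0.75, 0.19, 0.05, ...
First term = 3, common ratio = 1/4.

Sₙ = a(1 - rⁿ) / (1 - r)
S_10 = 3(1 - (1/4)^10) / (1 - (1/4))
S_10 = 3(1 - (1/1048576)) / (3/4)
S_10 = 1048575/262144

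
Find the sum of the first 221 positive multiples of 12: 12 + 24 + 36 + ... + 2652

Factor out 12: = 12(1 + 2 + ... + 221) = 12 × n(n+1)/2
= 12 × 221×222/2
= 12 × 24531
= 294372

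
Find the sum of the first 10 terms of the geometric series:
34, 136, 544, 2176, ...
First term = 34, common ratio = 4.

Sₙ = a(1 - rⁿ) / (1 - r)
S_10 = 34(1 - 4^10) / (1 - 4)
S_10 = 34(1 - 1048576) / (-3)
S_10 = 11883850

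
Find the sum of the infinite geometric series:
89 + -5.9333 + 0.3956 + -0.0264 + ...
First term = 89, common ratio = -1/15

For |r| < 1, S = a / (1 - r)
S = 89 / (1 - (-1/15))
S = 89 / (16/15)
S = 1335/16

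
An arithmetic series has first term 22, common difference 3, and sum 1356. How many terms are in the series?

Using S = n/2 × [2a + (n-1)d]
1356 = n/2 × [2(22) + (n-1)(3)]
1356 = n/2 × [44 + 3n - 3]
2712 = n × [41 + 3n]
3n² + (41)n - 2712 = 0
Discriminant: Δ = (41)² - 4(3)(-2712) = 1681 + 32544 = 34225
√Δ = 185
n = [-(41) + √Δ] / (2·3) = (-41 + 185) / 6 = 144 / 6 = 24
(The negative root is discarded since n must be a positive integer.)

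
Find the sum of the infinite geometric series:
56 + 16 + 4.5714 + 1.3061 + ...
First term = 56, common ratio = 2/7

For |r| < 1, S = a / (1 - r)
S = 56 / (1 - (2/7))
S = 56 / (5/7)
S = 392/5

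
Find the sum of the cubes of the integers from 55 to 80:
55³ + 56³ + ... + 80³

Use ∑_{k=1}^{n} k³ = [n(n+1)/2]², then subtract the first 54 terms.
∑_{k=1}^{80} k³ = [80×81/2]² = 3240² = 10497600
∑_{k=1}^{54} k³ = [54×55/2]² = 1485² = 2205225
∑_{k=55}^{80} k³ = 10497600 - 2205225 = 8292375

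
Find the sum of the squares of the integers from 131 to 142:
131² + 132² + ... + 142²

Use ∑_{k=1}^{n} k² = n(n+1)(2n+1)/6, then subtract the first 130 terms.
∑_{k=1}^{142} k² = 142×143×285/6 = 964535
∑_{k=1}^{130} k² = 130×131×261/6 = 740805
∑_{k=131}^{142} k² = 964535 - 740805 = 223730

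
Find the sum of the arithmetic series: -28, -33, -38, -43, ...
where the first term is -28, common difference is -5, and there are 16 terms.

Sₙ = n/2 × (first + last)
Last term = a + (n-1)d = -28 + (16-1)×(-5) = -103
S_16 = 16/2 × (-28 + (-103))
S_16 = 16/2 × (-131) = -1048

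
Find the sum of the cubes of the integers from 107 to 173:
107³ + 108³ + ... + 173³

Use ∑_{k=1}^{n} k³ = [n(n+1)/2]², then subtract the first 106 terms.
∑_{k=1}^{173} k³ = [173×174/2]² = 15051² = 226532601
∑_{k=1}^{106} k³ = [106×107/2]² = 5671² = 32160241
∑_{k=107}^{173} k³ = 226532601 - 32160241 = 194372360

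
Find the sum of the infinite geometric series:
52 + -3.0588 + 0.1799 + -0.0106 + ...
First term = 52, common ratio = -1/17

For |r| < 1, S = a / (1 - r)
S = 52 / (1 - (-1/17))
S = 52 / (18/17)
S = 442/9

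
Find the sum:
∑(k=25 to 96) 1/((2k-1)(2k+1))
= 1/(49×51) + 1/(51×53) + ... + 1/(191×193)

Partial fractions: 1/((2k-1)(2k+1)) = (1/2)[1/(2k-1) - 1/(2k+1)]
The series telescopes:
= (1/2)[1/49 - 1/193]
= 72/9457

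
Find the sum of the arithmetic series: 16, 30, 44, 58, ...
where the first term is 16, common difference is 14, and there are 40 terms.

Sₙ = n/2 × (first + last)
Last term = a + (n-1)d = 16 + (40-1)×14 = 562
S_40 = 40/2 × (16 + 562)
S_40 = 40/2 × 578 = 11560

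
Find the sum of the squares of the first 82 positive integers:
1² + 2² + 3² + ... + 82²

Formula: ∑k² = n(n+1)(2n+1)/6
= 82×83×165/6
= 1122990/6
= 187165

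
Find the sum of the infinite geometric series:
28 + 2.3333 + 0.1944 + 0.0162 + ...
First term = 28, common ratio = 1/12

For |r| < 1, S = a / (1 - r)
S = 28 / (1 - (1/12))
S = 28 / (11/12)
S = 336/11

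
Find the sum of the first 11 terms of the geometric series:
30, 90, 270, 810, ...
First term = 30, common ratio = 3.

Sₙ = a(1 - rⁿ) / (1 - r)
S_11 = 30(1 - 3^11) / (1 - 3)
S_11 = 30(1 - 177147) / (-2)
S_11 = 2657190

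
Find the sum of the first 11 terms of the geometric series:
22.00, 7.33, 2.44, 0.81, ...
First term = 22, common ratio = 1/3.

Sₙ = a(1 - rⁿ) / (1 - r)
S_11 = 22(1 - (1/3)^11) / (1 - (1/3))
S_11 = 22(1 - (1/177147)) / (2/3)
S_11 = 1948606/59049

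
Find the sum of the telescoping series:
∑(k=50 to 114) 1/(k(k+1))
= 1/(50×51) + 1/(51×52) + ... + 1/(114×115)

Partial fractions: 1/(k(k+1)) = 1/k - 1/(k+1)
The series telescopes:
= (1/50 - 1/51) + (1/51 - 1/52) + ... + (1/114 - 1/115)
= 1/50 - 1/115
= 13/1150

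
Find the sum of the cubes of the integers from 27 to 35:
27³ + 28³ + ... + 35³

Use ∑_{k=1}^{n} k³ = [n(n+1)/2]², then subtract the first 26 terms.
∑_{k=1}^{35} k³ = [35×36/2]² = 630² = 396900
∑_{k=1}^{26} k³ = [26×27/2]² = 351² = 123201
∑_{k=27}^{35} k³ = 396900 - 123201 = 273699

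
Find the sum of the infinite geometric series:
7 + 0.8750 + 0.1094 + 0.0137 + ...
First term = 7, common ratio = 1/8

For |r| < 1, S = a / (1 - r)
S = 7 / (1 - (1/8))
S = 7 / (7/8)
S = 8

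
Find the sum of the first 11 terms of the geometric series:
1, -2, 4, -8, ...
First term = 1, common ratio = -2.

Sₙ = a(1 - rⁿ) / (1 - r)
S_11 = 1(1 - (-2)^11) / (1 - (-2))
S_11 = 1(1 - (-2048)) / (3)
S_11 = 683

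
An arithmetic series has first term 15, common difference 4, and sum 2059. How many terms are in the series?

Using S = n/2 × [2a + (n-1)d]
2059 = n/2 × [2(15) + (n-1)(4)]
2059 = n/2 × [30 + 4n - 4]
4118 = n × [26 + 4n]
4n² + (26)n - 4118 = 0
Discriminant: Δ = (26)² - 4(4)(-4118) = 676 + 65888 = 66564
√Δ = 258
n = [-(26) + √Δ] / (2·4) = (-26 + 258) / 8 = 232 / 8 = 29
(The negative root is discarded since n must be a positive integer.)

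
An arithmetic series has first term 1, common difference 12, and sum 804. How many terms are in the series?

Using S = n/2 × [2a + (n-1)d]
804 = n/2 × [2(1) + (n-1)(12)]
804 = n/2 × [2 + 12n - 12]
1608 = n × [-10 + 12n]
12n² + (-10)n - 1608 = 0
Discriminant: Δ = (-10)² - 4(12)(-1608) = 100 + 77184 = 77284
√Δ = 278
n = [-(-10) + √Δ] / (2·12) = (10 + 278) / 24 = 288 / 24 = 12
(The negative root is discarded since n must be a positive integer.)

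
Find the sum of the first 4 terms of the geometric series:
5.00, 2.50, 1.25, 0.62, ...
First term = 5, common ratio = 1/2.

Sₙ = a(1 - rⁿ) / (1 - r)
S_4 = 5(1 - (1/2)^4) / (1 - (1/2))
S_4 = 5(1 - (1/16)) / (1/2)
S_4 = 75/8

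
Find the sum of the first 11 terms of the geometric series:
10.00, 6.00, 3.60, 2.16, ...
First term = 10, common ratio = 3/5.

Sₙ = a(1 - rⁿ) / (1 - r)
S_11 = 10(1 - (3/5)^11) / (1 - (3/5))
S_11 = 10(1 - (177147/48828125)) / (2/5)
S_11 = 48650978/1953125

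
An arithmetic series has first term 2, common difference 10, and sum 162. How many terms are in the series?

Using S = n/2 × [2a + (n-1)d]
162 = n/2 × [2(2) + (n-1)(10)]
162 = n/2 × [4 + 10n - 10]
324 = n × [-6 + 10n]
10n² + (-6)n - 324 = 0
Discriminant: Δ = (-6)² - 4(10)(-324) = 36 + 12960 = 12996
√Δ = 114
n = [-(-6) + √Δ] / (2·10) = (6 + 114) / 20 = 120 / 20 = 6
(The negative root is discarded since n must be a positive integer.)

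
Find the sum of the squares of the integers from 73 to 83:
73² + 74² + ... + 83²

Use ∑_{k=1}^{n} k² = n(n+1)(2n+1)/6, then subtract the first 72 terms.
∑_{k=1}^{83} k² = 83×84×167/6 = 194054
∑_{k=1}^{72} k² = 72×73×145/6 = 127020
∑_{k=73}^{83} k² = 194054 - 127020 = 67034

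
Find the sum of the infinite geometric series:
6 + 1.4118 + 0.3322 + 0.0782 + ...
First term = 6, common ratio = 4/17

For |r| < 1, S = a / (1 - r)
S = 6 / (1 - (4/17))
S = 6 / (13/17)
S = 102/13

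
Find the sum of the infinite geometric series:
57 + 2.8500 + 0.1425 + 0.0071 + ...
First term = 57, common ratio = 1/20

For |r| < 1, S = a / (1 - r)
S = 57 / (1 - (1/20))
S = 57 / (19/20)
S = 60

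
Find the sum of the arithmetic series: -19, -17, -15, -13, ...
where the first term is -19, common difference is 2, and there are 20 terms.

Sₙ = n/2 × (first + last)
Last term = a + (n-1)d = -19 + (20-1)×2 = 19
S_20 = 20/2 × (-19 + 19)
S_20 = 20/2 × 0 = 0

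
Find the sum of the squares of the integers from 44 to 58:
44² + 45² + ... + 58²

Use ∑_{k=1}^{n} k² = n(n+1)(2n+1)/6, then subtract the first 43 terms.
∑_{k=1}^{58} k² = 58×59×117/6 = 66729
∑_{k=1}^{43} k² = 43×44×87/6 = 27434
∑_{k=44}^{58} k² = 66729 - 27434 = 39295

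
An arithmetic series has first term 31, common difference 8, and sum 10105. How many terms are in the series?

Using S = n/2 × [2a + (n-1)d]
10105 = n/2 × [2(31) + (n-1)(8)]
10105 = n/2 × [62 + 8n - 8]
20210 = n × [54 + 8n]
8n² + (54)n - 20210 = 0
Discriminant: Δ = (54)² - 4(8)(-20210) = 2916 + 646720 = 649636
√Δ = 806
n = [-(54) + √Δ] / (2·8) = (-54 + 806) / 16 = 752 / 16 = 47
(The negative root is discarded since n must be a positive integer.)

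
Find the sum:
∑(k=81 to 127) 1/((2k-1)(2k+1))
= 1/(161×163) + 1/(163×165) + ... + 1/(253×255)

Partial fractions: 1/((2k-1)(2k+1)) = (1/2)[1/(2k-1) - 1/(2k+1)]
The series telescopes:
= (1/2)[1/161 - 1/255]
= 47/41055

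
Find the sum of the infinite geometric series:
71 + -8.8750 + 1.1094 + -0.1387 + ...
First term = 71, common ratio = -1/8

For |r| < 1, S = a / (1 - r)
S = 71 / (1 - (-1/8))
S = 71 / (9/8)
S = 568/9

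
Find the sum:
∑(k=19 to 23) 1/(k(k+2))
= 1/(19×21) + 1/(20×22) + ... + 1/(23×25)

Partial fractions: 1/(k(k+2)) = (1/2)[1/k - 1/(k+2)]
Telescoping leaves the first two and last two terms:
= (1/2)[1/19 + 1/20 - 1/24 - 1/25]
= 239/22800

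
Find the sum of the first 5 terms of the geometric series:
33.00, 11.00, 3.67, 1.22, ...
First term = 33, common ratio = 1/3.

Sₙ = a(1 - rⁿ) / (1 - r)
S_5 = 33(1 - (1/3)^5) / (1 - (1/3))
S_5 = 33(1 - (1/243)) / (2/3)
S_5 = 1331/27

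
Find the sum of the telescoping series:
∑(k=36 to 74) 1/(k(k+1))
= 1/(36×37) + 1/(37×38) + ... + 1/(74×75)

Partial fractions: 1/(k(k+1)) = 1/k - 1/(k+1)
The series telescopes:
= (1/36 - 1/37) + (1/37 - 1/38) + ... + (1/74 - 1/75)
= 1/36 - 1/75
= 13/900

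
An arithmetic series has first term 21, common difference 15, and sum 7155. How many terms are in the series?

Using S = n/2 × [2a + (n-1)d]
7155 = n/2 × [2(21) + (n-1)(15)]
7155 = n/2 × [42 + 15n - 15]
14310 = n × [27 + 15n]
15n² + (27)n - 14310 = 0
Discriminant: Δ = (27)² - 4(15)(-14310) = 729 + 858600 = 859329
√Δ = 927
n = [-(27) + √Δ] / (2·15) = (-27 + 927) / 30 = 900 / 30 = 30
(The negative root is discarded since n must be a positive integer.)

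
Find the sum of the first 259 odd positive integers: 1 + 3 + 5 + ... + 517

Sum of first n odd numbers = n²
= 259²
= 67081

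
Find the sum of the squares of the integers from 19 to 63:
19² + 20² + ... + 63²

Use ∑_{k=1}^{n} k² = n(n+1)(2n+1)/6, then subtract the first 18 terms.
∑_{k=1}^{63} k² = 63×64×127/6 = 85344
∑_{k=1}^{18} k² = 18×19×37/6 = 2109
∑_{k=19}^{63} k² = 85344 - 2109 = 83235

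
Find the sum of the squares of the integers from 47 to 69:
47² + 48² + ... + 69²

Use ∑_{k=1}^{n} k² = n(n+1)(2n+1)/6, then subtract the first 46 terms.
∑_{k=1}^{69} k² = 69×70×139/6 = 111895
∑_{k=1}^{46} k² = 46×47×93/6 = 33511
∑_{k=47}^{69} k² = 111895 - 33511 = 78384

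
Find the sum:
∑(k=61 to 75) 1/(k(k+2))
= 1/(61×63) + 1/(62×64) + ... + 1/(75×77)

Partial fractions: 1/(k(k+2)) = (1/2)[1/k - 1/(k+2)]
Telescoping leaves the first two and last two terms:
= (1/2)[1/61 + 1/62 - 1/76 - 1/77]
= 70575/22132264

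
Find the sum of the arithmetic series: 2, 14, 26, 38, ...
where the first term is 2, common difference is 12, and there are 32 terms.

Sₙ = n/2 × (first + last)
Last term = a + (n-1)d = 2 + (32-1)×12 = 374
S_32 = 32/2 × (2 + 374)
S_32 = 32/2 × 376 = 6016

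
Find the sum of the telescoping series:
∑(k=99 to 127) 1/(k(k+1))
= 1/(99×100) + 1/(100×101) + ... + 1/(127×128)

Partial fractions: 1/(k(k+1)) = 1/k - 1/(k+1)
The series telescopes:
= (1/99 - 1/100) + (1/100 - 1/101) + ... + (1/127 - 1/128)
= 1/99 - 1/128
= 29/12672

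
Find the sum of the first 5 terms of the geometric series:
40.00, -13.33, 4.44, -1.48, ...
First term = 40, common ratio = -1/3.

Sₙ = a(1 - rⁿ) / (1 - r)
S_5 = 40(1 - (-1/3)^5) / (1 - (-1/3))
S_5 = 40(1 - (-1/243)) / (4/3)
S_5 = 2440/81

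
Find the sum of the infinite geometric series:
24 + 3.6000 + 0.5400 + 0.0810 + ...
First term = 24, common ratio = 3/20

For |r| < 1, S = a / (1 - r)
S = 24 / (1 - (3/20))
S = 24 / (17/20)
S = 480/17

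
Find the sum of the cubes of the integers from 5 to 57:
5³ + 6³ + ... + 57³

Use ∑_{k=1}^{n} k³ = [n(n+1)/2]², then subtract the first 4 terms.
∑_{k=1}^{57} k³ = [57×58/2]² = 1653² = 2732409
∑_{k=1}^{4} k³ = [4×5/2]² = 10² = 100
∑_{k=5}^{57} k³ = 2732409 - 100 = 2732309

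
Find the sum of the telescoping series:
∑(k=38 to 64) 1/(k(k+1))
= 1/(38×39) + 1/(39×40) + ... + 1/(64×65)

Partial fractions: 1/(k(k+1)) = 1/k - 1/(k+1)
The series telescopes:
= (1/38 - 1/39) + (1/39 - 1/40) + ... + (1/64 - 1/65)
= 1/38 - 1/65
= 27/2470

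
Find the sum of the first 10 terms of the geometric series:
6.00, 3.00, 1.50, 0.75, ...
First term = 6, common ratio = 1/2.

Sₙ = a(1 - rⁿ) / (1 - r)
S_10 = 6(1 - (1/2)^10) / (1 - (1/2))
S_10 = 6(1 - (1/1024)) / (1/2)
S_10 = 3069/256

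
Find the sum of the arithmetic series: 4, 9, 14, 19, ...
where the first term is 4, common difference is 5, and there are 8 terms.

Sₙ = n/2 × (first + last)
Last term = a + (n-1)d = 4 + (8-1)×5 = 39
S_8 = 8/2 × (4 + 39)
S_8 = 8/2 × 43 = 172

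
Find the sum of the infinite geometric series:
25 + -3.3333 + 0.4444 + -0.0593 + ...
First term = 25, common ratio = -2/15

For |r| < 1, S = a / (1 - r)
S = 25 / (1 - (-2/15))
S = 25 / (17/15)
S = 375/17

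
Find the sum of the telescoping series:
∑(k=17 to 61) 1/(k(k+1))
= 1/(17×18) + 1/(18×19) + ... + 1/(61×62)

Partial fractions: 1/(k(k+1)) = 1/k - 1/(k+1)
The series telescopes:
= (1/17 - 1/18) + (1/18 - 1/19) + ... + (1/61 - 1/62)
= 1/17 - 1/62
= 45/1054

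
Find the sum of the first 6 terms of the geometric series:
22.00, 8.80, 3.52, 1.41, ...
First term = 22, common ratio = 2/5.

Sₙ = a(1 - rⁿ) / (1 - r)
S_6 = 22(1 - (2/5)^6) / (1 - (2/5))
S_6 = 22(1 - (64/15625)) / (3/5)
S_6 = 114114/3125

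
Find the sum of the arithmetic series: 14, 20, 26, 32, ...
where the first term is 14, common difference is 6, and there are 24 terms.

Sₙ = n/2 × (first + last)
Last term = a + (n-1)d = 14 + (24-1)×6 = 152
S_24 = 24/2 × (14 + 152)
S_24 = 24/2 × 166 = 1992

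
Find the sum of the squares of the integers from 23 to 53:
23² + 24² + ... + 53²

Use ∑_{k=1}^{n} k² = n(n+1)(2n+1)/6, then subtract the first 22 terms.
∑_{k=1}^{53} k² = 53×54×107/6 = 51039
∑_{k=1}^{22} k² = 22×23×45/6 = 3795
∑_{k=23}^{53} k² = 51039 - 3795 = 47244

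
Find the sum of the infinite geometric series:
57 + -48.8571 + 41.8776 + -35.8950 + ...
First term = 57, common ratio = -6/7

For |r| < 1, S = a / (1 - r)
S = 57 / (1 - (-6/7))
S = 57 / (13/7)
S = 399/13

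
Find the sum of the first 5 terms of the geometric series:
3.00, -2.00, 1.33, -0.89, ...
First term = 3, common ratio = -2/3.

Sₙ = a(1 - rⁿ) / (1 - r)
S_5 = 3(1 - (-2/3)^5) / (1 - (-2/3))
S_5 = 3(1 - (-32/243)) / (5/3)
S_5 = 55/27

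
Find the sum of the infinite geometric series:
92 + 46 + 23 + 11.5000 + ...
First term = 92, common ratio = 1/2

For |r| < 1, S = a / (1 - r)
S = 92 / (1 - (1/2))
S = 92 / (1/2)
S = 184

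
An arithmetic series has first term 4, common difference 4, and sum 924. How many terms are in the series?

Using S = n/2 × [2a + (n-1)d]
924 = n/2 × [2(4) + (n-1)(4)]
924 = n/2 × [8 + 4n - 4]
1848 = n × [4 + 4n]
4n² + (4)n - 1848 = 0
Discriminant: Δ = (4)² - 4(4)(-1848) = 16 + 29568 = 29584
√Δ = 172
n = [-(4) + √Δ] / (2·4) = (-4 + 172) / 8 = 168 / 8 = 21
(The negative root is discarded since n must be a positive integer.)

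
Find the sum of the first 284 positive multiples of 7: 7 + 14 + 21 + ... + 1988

Factor out 7: = 7(1 + 2 + ... + 284) = 7 × n(n+1)/2
= 7 × 284×285/2
= 7 × 40470
= 283290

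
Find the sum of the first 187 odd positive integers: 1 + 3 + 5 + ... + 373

Sum of first n odd numbers = n²
= 187²
= 34969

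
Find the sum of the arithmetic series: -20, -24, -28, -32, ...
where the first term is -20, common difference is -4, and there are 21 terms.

Sₙ = n/2 × (first + last)
Last term = a + (n-1)d = -20 + (21-1)×(-4) = -100
S_21 = 21/2 × (-20 + (-100))
S_21 = 21/2 × (-120) = -1260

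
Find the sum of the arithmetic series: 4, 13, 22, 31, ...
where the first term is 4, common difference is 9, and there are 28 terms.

Sₙ = n/2 × (first + last)
Last term = a + (n-1)d = 4 + (28-1)×9 = 247
S_28 = 28/2 × (4 + 247)
S_28 = 28/2 × 251 = 3514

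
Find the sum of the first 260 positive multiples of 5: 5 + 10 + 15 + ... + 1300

Factor out 5: = 5(1 + 2 + ... + 260) = 5 × n(n+1)/2
= 5 × 260×261/2
= 5 × 33930
= 169650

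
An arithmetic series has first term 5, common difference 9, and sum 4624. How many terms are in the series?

Using S = n/2 × [2a + (n-1)d]
4624 = n/2 × [2(5) + (n-1)(9)]
4624 = n/2 × [10 + 9n - 9]
9248 = n × [1 + 9n]
9n² + (1)n - 9248 = 0
Discriminant: Δ = (1)² - 4(9)(-9248) = 1 + 332928 = 332929
√Δ = 577
n = [-(1) + √Δ] / (2·9) = (-1 + 577) / 18 = 576 / 18 = 32
(The negative root is discarded since n must be a positive integer.)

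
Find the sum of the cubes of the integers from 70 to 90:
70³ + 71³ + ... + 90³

Use ∑_{k=1}^{n} k³ = [n(n+1)/2]², then subtract the first 69 terms.
∑_{k=1}^{90} k³ = [90×91/2]² = 4095² = 16769025
∑_{k=1}^{69} k³ = [69×70/2]² = 2415² = 5832225
∑_{k=70}^{90} k³ = 16769025 - 5832225 = 10936800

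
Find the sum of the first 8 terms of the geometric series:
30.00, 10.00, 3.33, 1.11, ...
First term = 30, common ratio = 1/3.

Sₙ = a(1 - rⁿ) / (1 - r)
S_8 = 30(1 - (1/3)^8) / (1 - (1/3))
S_8 = 30(1 - (1/6561)) / (2/3)
S_8 = 32800/729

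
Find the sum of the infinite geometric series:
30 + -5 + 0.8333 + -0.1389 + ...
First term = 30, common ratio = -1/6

For |r| < 1, S = a / (1 - r)
S = 30 / (1 - (-1/6))
S = 30 / (7/6)
S = 180/7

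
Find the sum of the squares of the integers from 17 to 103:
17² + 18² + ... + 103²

Use ∑_{k=1}^{n} k² = n(n+1)(2n+1)/6, then subtract the first 16 terms.
∑_{k=1}^{103} k² = 103×104×207/6 = 369564
∑_{k=1}^{16} k² = 16×17×33/6 = 1496
∑_{k=17}^{103} k² = 369564 - 1496 = 368068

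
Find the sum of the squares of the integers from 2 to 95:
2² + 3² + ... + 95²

Use ∑_{k=1}^{n} k² = n(n+1)(2n+1)/6, then subtract the first 1 terms.
∑_{k=1}^{95} k² = 95×96×191/6 = 290320
∑_{k=1}^{1} k² = 1×2×3/6 = 1
∑_{k=2}^{95} k² = 290320 - 1 = 290319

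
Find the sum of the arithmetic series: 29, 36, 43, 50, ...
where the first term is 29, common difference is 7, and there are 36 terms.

Sₙ = n/2 × (first + last)
Last term = a + (n-1)d = 29 + (36-1)×7 = 274
S_36 = 36/2 × (29 + 274)
S_36 = 36/2 × 303 = 5454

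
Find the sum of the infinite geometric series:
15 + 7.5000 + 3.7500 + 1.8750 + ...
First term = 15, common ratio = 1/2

For |r| < 1, S = a / (1 - r)
S = 15 / (1 - (1/2))
S = 15 / (1/2)
S = 30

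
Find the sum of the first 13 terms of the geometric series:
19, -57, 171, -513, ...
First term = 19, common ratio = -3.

Sₙ = a(1 - rⁿ) / (1 - r)
S_13 = 19(1 - (-3)^13) / (1 - (-3))
S_13 = 19(1 - (-1594323)) / (4)
S_13 = 7573039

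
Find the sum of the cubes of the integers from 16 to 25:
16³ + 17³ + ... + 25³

Use ∑_{k=1}^{n} k³ = [n(n+1)/2]², then subtract the first 15 terms.
∑_{k=1}^{25} k³ = [25×26/2]² = 325² = 105625
∑_{k=1}^{15} k³ = [15×16/2]² = 120² = 14400
∑_{k=16}^{25} k³ = 105625 - 14400 = 91225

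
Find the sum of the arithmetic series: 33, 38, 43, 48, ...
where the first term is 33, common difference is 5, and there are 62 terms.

Sₙ = n/2 × (first + last)
Last term = a + (n-1)d = 33 + (62-1)×5 = 338
S_62 = 62/2 × (33 + 338)
S_62 = 62/2 × 371 = 11501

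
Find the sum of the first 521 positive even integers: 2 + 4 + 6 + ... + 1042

Sum of first n even numbers = n(n+1)
= 521×522
= 271962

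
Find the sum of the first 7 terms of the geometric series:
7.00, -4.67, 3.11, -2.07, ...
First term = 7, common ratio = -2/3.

Sₙ = a(1 - rⁿ) / (1 - r)
S_7 = 7(1 - (-2/3)^7) / (1 - (-2/3))
S_7 = 7(1 - (-128/2187)) / (5/3)
S_7 = 3241/729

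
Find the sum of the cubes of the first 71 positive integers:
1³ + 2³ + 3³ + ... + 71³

Formula: ∑k³ = [n(n+1)/2]²
= [71×72/2]²
= 2556²
= 6533136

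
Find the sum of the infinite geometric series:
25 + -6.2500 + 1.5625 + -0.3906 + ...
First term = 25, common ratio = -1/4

For |r| < 1, S = a / (1 - r)
S = 25 / (1 - (-1/4))
S = 25 / (5/4)
S = 20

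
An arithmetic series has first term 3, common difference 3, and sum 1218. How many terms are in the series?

Using S = n/2 × [2a + (n-1)d]
1218 = n/2 × [2(3) + (n-1)(3)]
1218 = n/2 × [6 + 3n - 3]
2436 = n × [3 + 3n]
3n² + (3)n - 2436 = 0
Discriminant: Δ = (3)² - 4(3)(-2436) = 9 + 29232 = 29241
√Δ = 171
n = [-(3) + √Δ] / (2·3) = (-3 + 171) / 6 = 168 / 6 = 28
(The negative root is discarded since n must be a positive integer.)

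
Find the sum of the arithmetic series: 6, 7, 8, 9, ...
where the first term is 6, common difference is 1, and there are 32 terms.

Sₙ = n/2 × (first + last)
Last term = a + (n-1)d = 6 + (32-1)×1 = 37
S_32 = 32/2 × (6 + 37)
S_32 = 32/2 × 43 = 688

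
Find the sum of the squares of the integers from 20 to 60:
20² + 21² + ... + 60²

Use ∑_{k=1}^{n} k² = n(n+1)(2n+1)/6, then subtract the first 19 terms.
∑_{k=1}^{60} k² = 60×61×121/6 = 73810
∑_{k=1}^{19} k² = 19×20×39/6 = 2470
∑_{k=20}^{60} k² = 73810 - 2470 = 71340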